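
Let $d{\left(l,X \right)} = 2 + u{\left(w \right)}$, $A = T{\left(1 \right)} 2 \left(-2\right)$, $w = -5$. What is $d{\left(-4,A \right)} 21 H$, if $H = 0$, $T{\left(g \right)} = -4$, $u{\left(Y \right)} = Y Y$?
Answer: $0$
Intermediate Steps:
$u{\left(Y \right)} = Y^{2}$
$A = 16$ ($A = \left(-4\right) 2 \left(-2\right) = \left(-8\right) \left(-2\right) = 16$)
$d{\left(l,X \right)} = 27$ ($d{\left(l,X \right)} = 2 + \left(-5\right)^{2} = 2 + 25 = 27$)
$d{\left(-4,A \right)} 21 H = 27 \cdot 21 \cdot 0 = 567 \cdot 0 = 0$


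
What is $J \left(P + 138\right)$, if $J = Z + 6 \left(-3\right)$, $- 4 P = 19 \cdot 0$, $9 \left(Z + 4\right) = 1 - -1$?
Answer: $- \frac{9016}{3} \approx -3005.3$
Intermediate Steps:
$Z = - \frac{34}{9}$ ($Z = -4 + \frac{1 - -1}{9} = -4 + \frac{1 + 1}{9} = -4 + \frac{1}{9} \cdot 2 = -4 + \frac{2}{9} = - \frac{34}{9} \approx -3.7778$)
$P = 0$ ($P = - \frac{19 \cdot 0}{4} = \left(- \frac{1}{4}\right) 0 = 0$)
$J = - \frac{196}{9}$ ($J = - \frac{34}{9} + 6 \left(-3\right) = - \frac{34}{9} - 18 = - \frac{196}{9} \approx -21.778$)
$J \left(P + 138\right) = - \frac{196 \left(0 + 138\right)}{9} = \left(- \frac{196}{9}\right) 138 = - \frac{9016}{3}$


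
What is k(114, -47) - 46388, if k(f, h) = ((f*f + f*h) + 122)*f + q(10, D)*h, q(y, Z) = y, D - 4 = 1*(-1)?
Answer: 837782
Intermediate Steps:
D = 3 (D = 4 + 1*(-1) = 4 - 1 = 3)
k(f, h) = 10*h + f*(122 + f**2 + f*h) (k(f, h) = ((f*f + f*h) + 122)*f + 10*h = ((f**2 + f*h) + 122)*f + 10*h = (122 + f**2 + f*h)*f + 10*h = f*(122 + f**2 + f*h) + 10*h = 10*h + f*(122 + f**2 + f*h))
k(114, -47) - 46388 = (114**3 + 10*(-47) + 122*114 - 47*114**2) - 46388 = (1481544 - 470 + 13908 - 47*12996) - 46388 = (1481544 - 470 + 13908 - 610812) - 46388 = 884170 - 46388 = 837782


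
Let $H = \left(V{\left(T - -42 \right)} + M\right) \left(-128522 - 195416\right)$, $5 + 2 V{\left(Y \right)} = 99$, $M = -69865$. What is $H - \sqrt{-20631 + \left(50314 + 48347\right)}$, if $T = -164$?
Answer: $22616703284 - 51 \sqrt{30} \approx 2.2617 \cdot 10^{10}$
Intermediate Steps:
$V{\left(Y \right)} = 47$ ($V{\left(Y \right)} = - \frac{5}{2} + \frac{1}{2} \cdot 99 = - \frac{5}{2} + \frac{99}{2} = 47$)
$H = 22616703284$ ($H = \left(47 - 69865\right) \left(-128522 - 195416\right) = \left(-69818\right) \left(-323938\right) = 22616703284$)
$H - \sqrt{-20631 + \left(50314 + 48347\right)} = 22616703284 - \sqrt{-20631 + \left(50314 + 48347\right)} = 22616703284 - \sqrt{-20631 + 98661} = 22616703284 - \sqrt{78030} = 22616703284 - 51 \sqrt{30}$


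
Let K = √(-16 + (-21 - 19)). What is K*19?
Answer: 38*I*√14 ≈ 142.18*I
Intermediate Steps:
K = 2*I*√14 (K = √(-16 - 40) = √(-56) = 2*I*√14 ≈ 7.4833*I)
K*19 = (2*I*√14)*19 = 38*I*√14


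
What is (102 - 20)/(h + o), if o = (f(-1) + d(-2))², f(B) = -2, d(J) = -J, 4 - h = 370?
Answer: -41/183 ≈ -0.22404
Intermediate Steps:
h = -366 (h = 4 - 1*370 = 4 - 370 = -366)
o = 0 (o = (-2 - 1*(-2))² = (-2 + 2)² = 0² = 0)
(102 - 20)/(h + o) = (102 - 20)/(-366 + 0) = 82/(-366) = 82*(-1/366) = -41/183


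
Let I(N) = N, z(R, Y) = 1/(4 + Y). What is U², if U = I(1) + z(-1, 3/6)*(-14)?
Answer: 361/81 ≈ 4.4568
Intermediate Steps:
U = -19/9 (U = 1 - 14/(4 + 3/6) = 1 - 14/(4 + 3*(⅙)) = 1 - 14/(4 + ½) = 1 - 14/(9/2) = 1 + (2/9)*(-14) = 1 - 28/9 = -19/9 ≈ -2.1111)
U² = (-19/9)² = 361/81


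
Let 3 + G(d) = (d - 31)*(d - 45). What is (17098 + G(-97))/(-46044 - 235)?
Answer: -35271/46279 ≈ -0.76214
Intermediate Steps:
G(d) = -3 + (-45 + d)*(-31 + d) (G(d) = -3 + (d - 31)*(d - 45) = -3 + (-31 + d)*(-45 + d) = -3 + (-45 + d)*(-31 + d))
(17098 + G(-97))/(-46044 - 235) = (17098 + (1392 + (-97)**2 - 76*(-97)))/(-46044 - 235) = (17098 + (1392 + 9409 + 7372))/(-46279) = (17098 + 18173)*(-1/46279) = 35271*(-1/46279) = -35271/46279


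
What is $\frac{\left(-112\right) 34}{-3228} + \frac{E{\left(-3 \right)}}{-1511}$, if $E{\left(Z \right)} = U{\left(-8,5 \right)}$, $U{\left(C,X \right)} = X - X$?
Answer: $\frac{952}{807} \approx 1.1797$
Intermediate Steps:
$U{\left(C,X \right)} = 0$
$E{\left(Z \right)} = 0$
$\frac{\left(-112\right) 34}{-3228} + \frac{E{\left(-3 \right)}}{-1511} = \frac{\left(-112\right) 34}{-3228} + \frac{0}{-1511} = \left(-3808\right) \left(- \frac{1}{3228}\right) + 0 \left(- \frac{1}{1511}\right) = \frac{952}{807} + 0 = \frac{952}{807}$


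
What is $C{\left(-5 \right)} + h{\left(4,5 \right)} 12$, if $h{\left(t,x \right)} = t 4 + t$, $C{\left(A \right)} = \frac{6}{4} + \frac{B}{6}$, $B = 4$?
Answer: $\frac{1453}{6} \approx 242.17$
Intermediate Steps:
$C{\left(A \right)} = \frac{13}{6}$ ($C{\left(A \right)} = \frac{6}{4} + \frac{4}{6} = 6 \cdot \frac{1}{4} + 4 \cdot \frac{1}{6} = \frac{3}{2} + \frac{2}{3} = \frac{13}{6}$)
$h{\left(t,x \right)} = 5 t$ ($h{\left(t,x \right)} = 4 t + t = 5 t$)
$C{\left(-5 \right)} + h{\left(4,5 \right)} 12 = \frac{13}{6} + 5 \cdot 4 \cdot 12 = \frac{13}{6} + 20 \cdot 12 = \frac{13}{6} + 240 = \frac{1453}{6}$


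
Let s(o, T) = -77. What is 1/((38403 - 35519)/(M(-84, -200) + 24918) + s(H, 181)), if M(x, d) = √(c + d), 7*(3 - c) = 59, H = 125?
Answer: (-√10066 + 174426*I)/(7*(-1915802*I + 11*√10066)) ≈ -0.013007 + 1.1262e-8*I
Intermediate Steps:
c = -38/7 (c = 3 - ⅐*59 = 3 - 59/7 = -38/7 ≈ -5.4286)
M(x, d) = √(-38/7 + d)
1/((38403 - 35519)/(M(-84, -200) + 24918) + s(H, 181)) = 1/((38403 - 35519)/(√(-266 + 49*(-200))/7 + 24918) - 77) = 1/(2884/(√(-266 - 9800)/7 + 24918) - 77) = 1/(2884/(√(-10066)/7 + 24918) - 77) = 1/(2884/((I*√10066)/7 + 24918) - 77) = 1/(2884/(I*√10066/7 + 24918) - 77) = 1/(2884/(24918 + I*√10066/7) - 77) = 1/(-77 + 2884/(24918 + I*√10066/7))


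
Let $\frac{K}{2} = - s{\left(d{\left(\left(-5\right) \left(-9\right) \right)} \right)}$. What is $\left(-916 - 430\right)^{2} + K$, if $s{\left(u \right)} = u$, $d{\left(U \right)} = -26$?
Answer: $1811768$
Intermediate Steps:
$K = 52$ ($K = 2 \left(\left(-1\right) \left(-26\right)\right) = 2 \cdot 26 = 52$)
$\left(-916 - 430\right)^{2} + K = \left(-916 - 430\right)^{2} + 52 = \left(-1346\right)^{2} + 52 = 1811716 + 52 = 1811768$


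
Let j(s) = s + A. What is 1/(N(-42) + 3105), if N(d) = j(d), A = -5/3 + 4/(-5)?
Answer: 15/45908 ≈ 0.00032674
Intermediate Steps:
A = -37/15 (A = -5*1/3 + 4*(-1/5) = -5/3 - 4/5 = -37/15 ≈ -2.4667)
j(s) = -37/15 + s (j(s) = s - 37/15 = -37/15 + s)
N(d) = -37/15 + d
1/(N(-42) + 3105) = 1/((-37/15 - 42) + 3105) = 1/(-667/15 + 3105) = 1/(45908/15) = 15/45908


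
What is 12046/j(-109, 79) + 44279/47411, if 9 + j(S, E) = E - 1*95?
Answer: -570005931/1185275 ≈ -480.91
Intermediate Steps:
j(S, E) = -104 + E (j(S, E) = -9 + (E - 1*95) = -9 + (E - 95) = -9 + (-95 + E) = -104 + E)
12046/j(-109, 79) + 44279/47411 = 12046/(-104 + 79) + 44279/47411 = 12046/(-25) + 44279*(1/47411) = 12046*(-1/25) + 44279/47411 = -12046/25 + 44279/47411 = -570005931/1185275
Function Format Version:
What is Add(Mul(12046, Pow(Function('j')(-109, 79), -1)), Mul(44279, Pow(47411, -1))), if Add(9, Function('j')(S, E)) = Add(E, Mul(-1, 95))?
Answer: Rational(-570005931, 1185275) ≈ -480.91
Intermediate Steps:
Function('j')(S, E) = Add(-104, E) (Function('j')(S, E) = Add(-9, Add(E, Mul(-1, 95))) = Add(-9, Add(E, -95)) = Add(-9, Add(-95, E)) = Add(-104, E))
Add(Mul(12046, Pow(Function('j')(-109, 79), -1)), Mul(44279, Pow(47411, -1))) = Add(Mul(12046, Pow(Add(-104, 79), -1)), Mul(44279, Pow(47411, -1))) = Add(Mul(12046, Pow(-25, -1)), Mul(44279, Rational(1, 47411))) = Add(Mul(12046, Rational(-1, 25)), Rational(44279, 47411)) = Add(Rational(-12046, 25), Rational(44279, 47411)) = Rational(-570005931, 1185275)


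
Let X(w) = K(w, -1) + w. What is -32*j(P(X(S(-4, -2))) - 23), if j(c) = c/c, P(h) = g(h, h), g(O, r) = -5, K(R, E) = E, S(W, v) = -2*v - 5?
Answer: -32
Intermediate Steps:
S(W, v) = -5 - 2*v
X(w) = -1 + w
P(h) = -5
j(c) = 1
-32*j(P(X(S(-4, -2))) - 23) = -32*1 = -32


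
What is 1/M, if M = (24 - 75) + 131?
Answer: 1/80 ≈ 0.012500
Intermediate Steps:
M = 80 (M = -51 + 131 = 80)
1/M = 1/80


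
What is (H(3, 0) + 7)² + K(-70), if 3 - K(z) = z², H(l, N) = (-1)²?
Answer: -4833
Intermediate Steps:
H(l, N) = 1
K(z) = 3 - z²
(H(3, 0) + 7)² + K(-70) = (1 + 7)² + (3 - 1*(-70)²) = 8² + (3 - 1*4900) = 64 + (3 - 4900) = 64 - 4897 = -4833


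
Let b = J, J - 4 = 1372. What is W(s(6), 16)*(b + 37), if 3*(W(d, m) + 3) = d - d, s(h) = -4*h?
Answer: -4239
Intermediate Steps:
J = 1376 (J = 4 + 1372 = 1376)
b = 1376
W(d, m) = -3 (W(d, m) = -3 + (d - d)/3 = -3 + (⅓)*0 = -3 + 0 = -3)
W(s(6), 16)*(b + 37) = -3*(1376 + 37) = -3*1413 = -4239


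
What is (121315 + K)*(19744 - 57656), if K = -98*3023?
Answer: 6632287368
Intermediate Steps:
K = -296254
(121315 + K)*(19744 - 57656) = (121315 - 296254)*(19744 - 57656) = -174939*(-37912) = 6632287368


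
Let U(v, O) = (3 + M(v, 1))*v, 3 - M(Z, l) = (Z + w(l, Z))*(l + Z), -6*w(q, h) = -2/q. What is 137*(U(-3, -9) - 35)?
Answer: -5069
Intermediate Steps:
w(q, h) = 1/(3*q) (w(q, h) = -(-1)/(3*q) = 1/(3*q))
M(Z, l) = 3 - (Z + l)*(Z + 1/(3*l)) (M(Z, l) = 3 - (Z + 1/(3*l))*(l + Z) = 3 - (Z + 1/(3*l))*(Z + l) = 3 - (Z + l)*(Z + 1/(3*l)))
U(v, O) = v*(17/3 - v² - 4*v/3) (U(v, O) = (3 + (8/3 - v² - 1*v*1 - ⅓*v/1))*v = (3 + (8/3 - v² - v - ⅓*v*1))*v = (3 + (8/3 - v² - v - v/3))*v = (3 + (8/3 - v² - 4*v/3))*v = (17/3 - v² - 4*v/3)*v = v*(17/3 - v² - 4*v/3))
137*(U(-3, -9) - 35) = 137*((⅓)*(-3)*(17 - 4*(-3) - 3*(-3)²) - 35) = 137*((⅓)*(-3)*(17 + 12 - 3*9) - 35) = 137*((⅓)*(-3)*(17 + 12 - 27) - 35) = 137*((⅓)*(-3)*2 - 35) = 137*(-2 - 35) = 137*(-37) = -5069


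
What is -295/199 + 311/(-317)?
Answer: -155404/63083 ≈ -2.4635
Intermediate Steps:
-295/199 + 311/(-317) = -295*1/199 + 311*(-1/317) = -295/199 - 311/317 = -155404/63083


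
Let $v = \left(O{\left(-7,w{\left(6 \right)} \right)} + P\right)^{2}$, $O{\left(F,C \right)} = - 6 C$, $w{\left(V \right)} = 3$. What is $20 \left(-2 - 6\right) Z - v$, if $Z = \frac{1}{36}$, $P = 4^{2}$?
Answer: $- \frac{76}{9} \approx -8.4444$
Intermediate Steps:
$P = 16$
$Z = \frac{1}{36} \approx 0.027778$
$v = 4$ ($v = \left(\left(-6\right) 3 + 16\right)^{2} = \left(-18 + 16\right)^{2} = \left(-2\right)^{2} = 4$)
$20 \left(-2 - 6\right) Z - v = 20 \left(-2 - 6\right) \frac{1}{36} - 4 = 20 \left(-8\right) \frac{1}{36} - 4 = \left(-160\right) \frac{1}{36} - 4 = - \frac{40}{9} - 4 = - \frac{76}{9}$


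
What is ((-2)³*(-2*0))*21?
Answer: 0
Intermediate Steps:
((-2)³*(-2*0))*21 = -8*0*21 = 0*21 = 0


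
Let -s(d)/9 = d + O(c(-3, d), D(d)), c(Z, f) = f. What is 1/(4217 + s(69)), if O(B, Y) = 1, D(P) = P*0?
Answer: 1/3587 ≈ 0.00027878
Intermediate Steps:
D(P) = 0
s(d) = -9 - 9*d (s(d) = -9*(d + 1) = -9*(1 + d) = -9 - 9*d)
1/(4217 + s(69)) = 1/(4217 + (-9 - 9*69)) = 1/(4217 + (-9 - 621)) = 1/(4217 - 630) = 1/3587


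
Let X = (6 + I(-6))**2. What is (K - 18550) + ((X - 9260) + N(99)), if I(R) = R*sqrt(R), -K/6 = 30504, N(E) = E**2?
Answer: -201213 - 72*I*sqrt(6) ≈ -2.0121e+5 - 176.36*I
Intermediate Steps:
K = -183024 (K = -6*30504 = -183024)
I(R) = R**(3/2)
X = (6 - 6*I*sqrt(6))**2 (X = (6 + (-6)**(3/2))**2 = (6 - 6*I*sqrt(6))**2 ≈ -180.0 - 176.36*I)
(K - 18550) + ((X - 9260) + N(99)) = (-183024 - 18550) + ((36*(1 - I*sqrt(6))**2 - 9260) + 99**2) = -201574 + ((-9260 + 36*(1 - I*sqrt(6))**2) + 9801) = -201574 + (541 + 36*(1 - I*sqrt(6))**2) = -201033 + 36*(1 - I*sqrt(6))**2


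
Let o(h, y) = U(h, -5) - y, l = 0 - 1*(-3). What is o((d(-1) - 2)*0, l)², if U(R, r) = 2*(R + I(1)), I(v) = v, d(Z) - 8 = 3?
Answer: 1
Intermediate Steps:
d(Z) = 11 (d(Z) = 8 + 3 = 11)
U(R, r) = 2 + 2*R (U(R, r) = 2*(R + 1) = 2*(1 + R) = 2 + 2*R)
l = 3 (l = 0 + 3 = 3)
o(h, y) = 2 - y + 2*h (o(h, y) = (2 + 2*h) - y = 2 - y + 2*h)
o((d(-1) - 2)*0, l)² = (2 - 1*3 + 2*((11 - 2)*0))² = (2 - 3 + 2*(9*0))² = (2 - 3 + 2*0)² = (2 - 3 + 0)² = (-1)² = 1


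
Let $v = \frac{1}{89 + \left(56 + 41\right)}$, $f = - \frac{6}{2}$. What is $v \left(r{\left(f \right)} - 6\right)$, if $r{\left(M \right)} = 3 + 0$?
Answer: $- \frac{1}{62} \approx -0.016129$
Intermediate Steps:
$f = -3$ ($f = \left(-6\right) \frac{1}{2} = -3$)
$v = \frac{1}{186}$ ($v = \frac{1}{89 + 97} = \frac{1}{186} \approx 0.0053763$)
$r{\left(M \right)} = 3$
$v \left(r{\left(f \right)} - 6\right) = \frac{3 - 6}{186} = \frac{1}{186} \left(-3\right) = - \frac{1}{62}$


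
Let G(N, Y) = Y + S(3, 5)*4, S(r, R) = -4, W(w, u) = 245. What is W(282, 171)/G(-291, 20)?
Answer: 245/4 ≈ 61.250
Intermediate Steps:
G(N, Y) = -16 + Y (G(N, Y) = Y - 4*4 = Y - 16 = -16 + Y)
W(282, 171)/G(-291, 20) = 245/(-16 + 20) = 245/4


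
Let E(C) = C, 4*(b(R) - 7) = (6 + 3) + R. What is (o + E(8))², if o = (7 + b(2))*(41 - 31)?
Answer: 123201/4 ≈ 30800.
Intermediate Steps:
b(R) = 37/4 + R/4 (b(R) = 7 + ((6 + 3) + R)/4 = 7 + (9 + R)/4 = 7 + (9/4 + R/4) = 37/4 + R/4)
o = 335/2 (o = (7 + (37/4 + (¼)*2))*(41 - 31) = (7 + (37/4 + ½))*10 = (7 + 39/4)*10 = (67/4)*10 = 335/2 ≈ 167.50)
(o + E(8))² = (335/2 + 8)² = (351/2)² = 123201/4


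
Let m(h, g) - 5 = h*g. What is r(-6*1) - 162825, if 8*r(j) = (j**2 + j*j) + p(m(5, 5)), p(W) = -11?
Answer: -1302539/8 ≈ -1.6282e+5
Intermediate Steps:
m(h, g) = 5 + g*h (m(h, g) = 5 + h*g = 5 + g*h)
r(j) = -11/8 + j**2/4 (r(j) = ((j**2 + j*j) - 11)/8 = ((j**2 + j**2) - 11)/8 = (2*j**2 - 11)/8 = (-11 + 2*j**2)/8 = -11/8 + j**2/4)
r(-6*1) - 162825 = (-11/8 + (-6*1)**2/4) - 162825 = (-11/8 + (1/4)*(-6)**2) - 162825 = (-11/8 + (1/4)*36) - 162825 = (-11/8 + 9) - 162825 = 61/8 - 162825 = -1302539/8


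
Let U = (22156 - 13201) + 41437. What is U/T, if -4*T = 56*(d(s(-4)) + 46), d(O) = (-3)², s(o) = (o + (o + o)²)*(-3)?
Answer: -25196/385 ≈ -65.444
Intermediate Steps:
s(o) = -12*o² - 3*o (s(o) = (o + (2*o)²)*(-3) = (o + 4*o²)*(-3) = -12*o² - 3*o)
d(O) = 9
T = -770 (T = -14*(9 + 46) = -14*55 = -¼*3080 = -770)
U = 50392 (U = 8955 + 41437 = 50392)
U/T = 50392/(-770) = 50392*(-1/770) = -25196/385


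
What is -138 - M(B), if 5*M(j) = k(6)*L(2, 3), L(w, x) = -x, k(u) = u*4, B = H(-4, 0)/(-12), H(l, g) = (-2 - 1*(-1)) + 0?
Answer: -618/5 ≈ -123.60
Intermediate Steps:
H(l, g) = -1 (H(l, g) = (-2 + 1) + 0 = -1 + 0 = -1)
B = 1/12 (B = -1/(-12) = -1*(-1/12) = 1/12 ≈ 0.083333)
k(u) = 4*u
M(j) = -72/5 (M(j) = ((4*6)*(-1*3))/5 = (24*(-3))/5 = (⅕)*(-72) = -72/5)
-138 - M(B) = -138 - 1*(-72/5) = -138 + 72/5 = -618/5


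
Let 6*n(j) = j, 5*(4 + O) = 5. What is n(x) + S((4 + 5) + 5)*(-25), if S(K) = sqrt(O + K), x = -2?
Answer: -1/3 - 25*sqrt(11) ≈ -83.249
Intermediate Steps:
O = -3 (O = -4 + (1/5)*5 = -4 + 1 = -3)
n(j) = j/6
S(K) = sqrt(-3 + K)
n(x) + S((4 + 5) + 5)*(-25) = (1/6)*(-2) + sqrt(-3 + ((4 + 5) + 5))*(-25) = -1/3 + sqrt(-3 + (9 + 5))*(-25) = -1/3 + sqrt(-3 + 14)*(-25) = -1/3 + sqrt(11)*(-25) = -1/3 - 25*sqrt(11)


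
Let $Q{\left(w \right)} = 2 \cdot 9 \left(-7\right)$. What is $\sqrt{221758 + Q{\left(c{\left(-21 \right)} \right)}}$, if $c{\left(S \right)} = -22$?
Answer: $8 \sqrt{3463} \approx 470.78$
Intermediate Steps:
$Q{\left(w \right)} = -126$ ($Q{\left(w \right)} = 18 \left(-7\right) = -126$)
$\sqrt{221758 + Q{\left(c{\left(-21 \right)} \right)}} = \sqrt{221758 - 126} = \sqrt{221632} = 8 \sqrt{3463}$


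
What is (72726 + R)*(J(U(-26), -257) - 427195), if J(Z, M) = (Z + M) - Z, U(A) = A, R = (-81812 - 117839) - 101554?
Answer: 97663805508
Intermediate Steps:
R = -301205 (R = -199651 - 101554 = -301205)
J(Z, M) = M (J(Z, M) = (M + Z) - Z = M)
(72726 + R)*(J(U(-26), -257) - 427195) = (72726 - 301205)*(-257 - 427195) = -228479*(-427452) = 97663805508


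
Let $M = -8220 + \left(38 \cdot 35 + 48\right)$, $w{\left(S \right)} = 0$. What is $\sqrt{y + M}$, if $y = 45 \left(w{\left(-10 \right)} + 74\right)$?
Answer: $2 i \sqrt{878} \approx 59.262 i$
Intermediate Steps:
$M = -6842$ ($M = -8220 + \left(1330 + 48\right) = -8220 + 1378 = -6842$)
$y = 3330$ ($y = 45 \left(0 + 74\right) = 45 \cdot 74 = 3330$)
$\sqrt{y + M} = \sqrt{3330 - 6842} = \sqrt{-3512} = 2 i \sqrt{878}$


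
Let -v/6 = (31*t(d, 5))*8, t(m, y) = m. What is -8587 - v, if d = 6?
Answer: 341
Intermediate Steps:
v = -8928 (v = -6*31*6*8 = -1116*8 = -6*1488 = -8928)
-8587 - v = -8587 - 1*(-8928) = -8587 + 8928 = 341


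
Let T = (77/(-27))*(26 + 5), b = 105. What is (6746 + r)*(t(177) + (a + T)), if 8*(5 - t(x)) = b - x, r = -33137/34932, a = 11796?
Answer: 74569134219205/943164 ≈ 7.9063e+7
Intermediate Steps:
T = -2387/27 (T = (77*(-1/27))*31 = -77/27*31 = -2387/27 ≈ -88.407)
r = -33137/34932 (r = -33137*1/34932 = -33137/34932 ≈ -0.94861)
t(x) = -65/8 + x/8 (t(x) = 5 - (105 - x)/8 = 5 + (-105/8 + x/8) = -65/8 + x/8)
(6746 + r)*(t(177) + (a + T)) = (6746 - 33137/34932)*((-65/8 + (1/8)*177) + (11796 - 2387/27)) = 235618135*((-65/8 + 177/8) + 316105/27)/34932 = 235618135*(14 + 316105/27)/34932 = (235618135/34932)*(316483/27) = 74569134219205/943164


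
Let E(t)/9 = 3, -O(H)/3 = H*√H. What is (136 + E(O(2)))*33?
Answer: 5379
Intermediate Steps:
O(H) = -3*H^(3/2) (O(H) = -3*H*√H = -3*H^(3/2))
E(t) = 27 (E(t) = 9*3 = 27)
(136 + E(O(2)))*33 = (136 + 27)*33 = 163*33 = 5379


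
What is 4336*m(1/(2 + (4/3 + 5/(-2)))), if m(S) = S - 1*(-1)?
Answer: 47696/5 ≈ 9539.2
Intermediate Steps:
m(S) = 1 + S (m(S) = S + 1 = 1 + S)
4336*m(1/(2 + (4/3 + 5/(-2)))) = 4336*(1 + 1/(2 + (4/3 + 5/(-2)))) = 4336*(1 + 1/(2 + (4*(⅓) + 5*(-½)))) = 4336*(1 + 1/(2 + (4/3 - 5/2))) = 4336*(1 + 1/(2 - 7/6)) = 4336*(1 + 1/(⅚)) = 4336*(1 + 6/5) = 4336*(11/5) = 47696/5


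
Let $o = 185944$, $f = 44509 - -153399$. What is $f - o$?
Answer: $11964$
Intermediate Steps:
$f = 197908$ ($f = 44509 + 153399 = 197908$)
$f - o = 197908 - 185944 = 11964$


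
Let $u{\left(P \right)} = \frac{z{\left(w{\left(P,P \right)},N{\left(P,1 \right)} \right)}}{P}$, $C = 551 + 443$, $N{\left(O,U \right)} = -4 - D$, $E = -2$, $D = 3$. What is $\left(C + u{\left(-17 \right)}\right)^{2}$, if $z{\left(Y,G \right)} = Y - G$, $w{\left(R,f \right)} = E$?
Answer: $\frac{285373449}{289} \approx 9.8745 \cdot 10^{5}$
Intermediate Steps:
$w{\left(R,f \right)} = -2$
$N{\left(O,U \right)} = -7$ ($N{\left(O,U \right)} = -4 - 3 = -7$)
$C = 994$
$u{\left(P \right)} = \frac{5}{P}$ ($u{\left(P \right)} = \frac{-2 - -7}{P} = \frac{-2 + 7}{P} = \frac{5}{P}$)
$\left(C + u{\left(-17 \right)}\right)^{2} = \left(994 + \frac{5}{-17}\right)^{2} = \left(994 + 5 \left(- \frac{1}{17}\right)\right)^{2} = \left(994 - \frac{5}{17}\right)^{2} = \left(\frac{16893}{17}\right)^{2} = \frac{285373449}{289}$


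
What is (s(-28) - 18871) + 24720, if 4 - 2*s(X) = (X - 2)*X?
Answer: 5431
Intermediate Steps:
s(X) = 2 - X*(-2 + X)/2 (s(X) = 2 - (X - 2)*X/2 = 2 - (-2 + X)*X/2 = 2 - X*(-2 + X)/2)
(s(-28) - 18871) + 24720 = ((2 - 28 - 1/2*(-28)**2) - 18871) + 24720 = ((2 - 28 - 1/2*784) - 18871) + 24720 = ((2 - 28 - 392) - 18871) + 24720 = (-418 - 18871) + 24720 = -19289 + 24720 = 5431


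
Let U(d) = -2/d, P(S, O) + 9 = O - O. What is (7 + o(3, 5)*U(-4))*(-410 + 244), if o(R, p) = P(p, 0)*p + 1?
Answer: 2490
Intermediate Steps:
P(S, O) = -9 (P(S, O) = -9 + (O - O) = -9 + 0 = -9)
o(R, p) = 1 - 9*p (o(R, p) = -9*p + 1 = 1 - 9*p)
(7 + o(3, 5)*U(-4))*(-410 + 244) = (7 + (1 - 9*5)*(-2/(-4)))*(-410 + 244) = (7 + (1 - 45)*(-2*(-1/4)))*(-166) = (7 - 44*1/2)*(-166) = (7 - 22)*(-166) = -15*(-166) = 2490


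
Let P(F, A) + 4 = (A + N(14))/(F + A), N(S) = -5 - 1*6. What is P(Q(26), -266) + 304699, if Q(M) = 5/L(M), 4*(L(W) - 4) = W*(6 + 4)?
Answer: 5590867668/18349 ≈ 3.0470e+5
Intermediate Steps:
N(S) = -11 (N(S) = -5 - 6 = -11)
L(W) = 4 + 5*W/2 (L(W) = 4 + (W*(6 + 4))/4 = 4 + (W*10)/4 = 4 + (10*W)/4 = 4 + 5*W/2)
Q(M) = 5/(4 + 5*M/2)
P(F, A) = -4 + (-11 + A)/(A + F) (P(F, A) = -4 + (A - 11)/(F + A) = -4 + (-11 + A)/(A + F))
P(Q(26), -266) + 304699 = (-11 - 40/(8 + 5*26) - 3*(-266))/(-266 + 10/(8 + 5*26)) + 304699 = (-11 - 40/(8 + 130) + 798)/(-266 + 10/(8 + 130)) + 304699 = (-11 - 40/138 + 798)/(-266 + 10/138) + 304699 = (-11 - 40/138 + 798)/(-266 + 10*(1/138)) + 304699 = (-11 - 4*5/69 + 798)/(-266 + 5/69) + 304699 = (-11 - 20/69 + 798)/(-18349/69) + 304699 = -69/18349*54283/69 + 304699 = -54283/18349 + 304699 = 5590867668/18349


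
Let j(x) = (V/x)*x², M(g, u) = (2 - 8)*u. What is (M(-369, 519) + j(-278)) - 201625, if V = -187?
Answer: -152753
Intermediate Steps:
M(g, u) = -6*u
j(x) = -187*x (j(x) = (-187/x)*x² = -187*x)
(M(-369, 519) + j(-278)) - 201625 = (-6*519 - 187*(-278)) - 201625 = (-3114 + 51986) - 201625 = 48872 - 201625 = -152753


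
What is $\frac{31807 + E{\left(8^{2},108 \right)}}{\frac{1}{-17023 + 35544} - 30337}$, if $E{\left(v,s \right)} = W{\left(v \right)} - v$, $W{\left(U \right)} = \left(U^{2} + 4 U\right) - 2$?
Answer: $- \frac{668478453}{561871576} \approx -1.1897$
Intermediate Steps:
$W{\left(U \right)} = -2 + U^{2} + 4 U$
$E{\left(v,s \right)} = -2 + v^{2} + 3 v$ ($E{\left(v,s \right)} = \left(-2 + v^{2} + 4 v\right) - v = -2 + v^{2} + 3 v$)
$\frac{31807 + E{\left(8^{2},108 \right)}}{\frac{1}{-17023 + 35544} - 30337} = \frac{31807 + \left(-2 + \left(8^{2}\right)^{2} + 3 \cdot 8^{2}\right)}{\frac{1}{-17023 + 35544} - 30337} = \frac{31807 + \left(-2 + 64^{2} + 3 \cdot 64\right)}{\frac{1}{18521} - 30337} = \frac{31807 + \left(-2 + 4096 + 192\right)}{\frac{1}{18521} - 30337} = \frac{31807 + 4286}{- \frac{561871576}{18521}} = 36093 \left(- \frac{18521}{561871576}\right) = - \frac{668478453}{561871576}$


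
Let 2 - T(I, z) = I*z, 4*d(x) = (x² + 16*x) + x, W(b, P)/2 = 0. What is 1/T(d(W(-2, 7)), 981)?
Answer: ½ ≈ 0.50000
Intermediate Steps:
W(b, P) = 0 (W(b, P) = 2*0 = 0)
d(x) = x²/4 + 17*x/4 (d(x) = ((x² + 16*x) + x)/4 = (x² + 17*x)/4 = x²/4 + 17*x/4)
T(I, z) = 2 - I*z
1/T(d(W(-2, 7)), 981) = 1/(2 - 1*(¼)*0*(17 + 0)*981) = 1/(2 - 1*(¼)*0*17*981) = 1/(2 - 1*0*981) = 1/(2 + 0) = 1/2 = ½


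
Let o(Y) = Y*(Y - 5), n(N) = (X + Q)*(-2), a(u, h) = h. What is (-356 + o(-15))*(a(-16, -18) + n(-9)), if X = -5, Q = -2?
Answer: 224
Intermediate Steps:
n(N) = 14 (n(N) = (-5 - 2)*(-2) = -7*(-2) = 14)
o(Y) = Y*(-5 + Y)
(-356 + o(-15))*(a(-16, -18) + n(-9)) = (-356 - 15*(-5 - 15))*(-18 + 14) = (-356 - 15*(-20))*(-4) = (-356 + 300)*(-4) = -56*(-4) = 224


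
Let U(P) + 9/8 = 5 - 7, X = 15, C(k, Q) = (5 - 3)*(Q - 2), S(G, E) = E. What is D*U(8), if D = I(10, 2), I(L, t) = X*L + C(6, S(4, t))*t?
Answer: -1875/4 ≈ -468.75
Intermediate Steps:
C(k, Q) = -4 + 2*Q (C(k, Q) = 2*(-2 + Q) = -4 + 2*Q)
I(L, t) = 15*L + t*(-4 + 2*t) (I(L, t) = 15*L + (-4 + 2*t)*t = 15*L + t*(-4 + 2*t))
D = 150 (D = 15*10 + 2*2*(-2 + 2) = 150 + 2*2*0 = 150 + 0 = 150)
U(P) = -25/8 (U(P) = -9/8 + (5 - 7) = -9/8 - 2 = -25/8)
D*U(8) = 150*(-25/8) = -1875/4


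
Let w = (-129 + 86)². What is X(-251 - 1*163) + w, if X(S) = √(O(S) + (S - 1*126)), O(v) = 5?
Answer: 1849 + I*√535 ≈ 1849.0 + 23.13*I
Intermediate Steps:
X(S) = √(-121 + S) (X(S) = √(5 + (S - 1*126)) = √(5 + (S - 126)) = √(5 + (-126 + S)) = √(-121 + S))
w = 1849 (w = (-43)² = 1849)
X(-251 - 1*163) + w = √(-121 + (-251 - 1*163)) + 1849 = √(-121 + (-251 - 163)) + 1849 = √(-121 - 414) + 1849 = √(-535) + 1849 = I*√535 + 1849 = 1849 + I*√535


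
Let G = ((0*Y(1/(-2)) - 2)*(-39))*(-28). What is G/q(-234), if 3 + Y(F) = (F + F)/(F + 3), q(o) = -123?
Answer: 728/41 ≈ 17.756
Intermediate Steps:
Y(F) = -3 + 2*F/(3 + F) (Y(F) = -3 + (F + F)/(F + 3) = -3 + (2*F)/(3 + F) = -3 + 2*F/(3 + F))
G = -2184 (G = ((0*((-9 - 1/(-2))/(3 + 1/(-2))) - 2)*(-39))*(-28) = ((0*((-9 - 1*(-½))/(3 - ½)) - 2)*(-39))*(-28) = ((0*((-9 + ½)/(5/2)) - 2)*(-39))*(-28) = ((0*((⅖)*(-17/2)) - 2)*(-39))*(-28) = ((0*(-17/5) - 2)*(-39))*(-28) = ((0 - 2)*(-39))*(-28) = -2*(-39)*(-28) = 78*(-28) = -2184)
G/q(-234) = -2184/(-123) = -2184*(-1/123) = 728/41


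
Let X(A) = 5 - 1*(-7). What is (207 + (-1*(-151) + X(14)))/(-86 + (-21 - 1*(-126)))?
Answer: 370/19 ≈ 19.474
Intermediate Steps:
X(A) = 12 (X(A) = 5 + 7 = 12)
(207 + (-1*(-151) + X(14)))/(-86 + (-21 - 1*(-126))) = (207 + (-1*(-151) + 12))/(-86 + (-21 - 1*(-126))) = (207 + (151 + 12))/(-86 + (-21 + 126)) = (207 + 163)/(-86 + 105) = 370/19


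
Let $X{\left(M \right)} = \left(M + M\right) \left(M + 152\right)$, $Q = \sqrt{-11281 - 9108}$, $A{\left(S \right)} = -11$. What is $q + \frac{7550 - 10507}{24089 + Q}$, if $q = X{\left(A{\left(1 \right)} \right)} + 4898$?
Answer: $\frac{1042148125587}{580300310} + \frac{2957 i \sqrt{20389}}{580300310} \approx 1795.9 + 0.00072761 i$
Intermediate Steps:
$Q = i \sqrt{20389}$ ($Q = \sqrt{-20389} = i \sqrt{20389} \approx 142.79 i$)
$X{\left(M \right)} = 2 M \left(152 + M\right)$
$q = 1796$ ($q = 2 \left(-11\right) \left(152 - 11\right) + 4898 = 2 \left(-11\right) 141 + 4898 = -3102 + 4898 = 1796$)
$q + \frac{7550 - 10507}{24089 + Q} = 1796 + \frac{7550 - 10507}{24089 + i \sqrt{20389}} = 1796 - \frac{2957}{24089 + i \sqrt{20389}}$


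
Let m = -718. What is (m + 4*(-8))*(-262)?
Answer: 196500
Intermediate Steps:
(m + 4*(-8))*(-262) = (-718 + 4*(-8))*(-262) = (-718 - 32)*(-262) = -750*(-262) = 196500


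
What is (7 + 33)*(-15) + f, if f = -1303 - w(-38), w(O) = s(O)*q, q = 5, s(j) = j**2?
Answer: -9123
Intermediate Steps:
w(O) = 5*O**2 (w(O) = O**2*5 = 5*O**2)
f = -8523 (f = -1303 - 5*(-38)**2 = -1303 - 5*1444 = -1303 - 1*7220 = -1303 - 7220 = -8523)
(7 + 33)*(-15) + f = (7 + 33)*(-15) - 8523 = 40*(-15) - 8523 = -600 - 8523 = -9123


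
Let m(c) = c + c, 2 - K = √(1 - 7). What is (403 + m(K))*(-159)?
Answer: -64713 + 318*I*√6 ≈ -64713.0 + 778.94*I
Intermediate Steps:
K = 2 - I*√6 (K = 2 - √(1 - 7) = 2 - √(-6) = 2 - I*√6 ≈ 2.0 - 2.4495*I)
m(c) = 2*c
(403 + m(K))*(-159) = (403 + 2*(2 - I*√6))*(-159) = (403 + (4 - 2*I*√6))*(-159) = (407 - 2*I*√6)*(-159) = -64713 + 318*I*√6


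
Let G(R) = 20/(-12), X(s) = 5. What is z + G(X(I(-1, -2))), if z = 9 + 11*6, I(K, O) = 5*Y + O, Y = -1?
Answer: 220/3 ≈ 73.333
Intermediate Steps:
I(K, O) = -5 + O (I(K, O) = 5*(-1) + O = -5 + O)
G(R) = -5/3 (G(R) = 20*(-1/12) = -5/3)
z = 75 (z = 9 + 66 = 75)
z + G(X(I(-1, -2))) = 75 - 5/3 = 220/3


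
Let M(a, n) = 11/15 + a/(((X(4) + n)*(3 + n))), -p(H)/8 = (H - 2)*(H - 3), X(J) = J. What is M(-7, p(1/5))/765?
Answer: 1028131/1080134100 ≈ 0.00095185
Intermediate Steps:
p(H) = -8*(-3 + H)*(-2 + H) (p(H) = -8*(H - 2)*(H - 3) = -8*(-2 + H)*(-3 + H) = -8*(-3 + H)*(-2 + H))
M(a, n) = 11/15 + a/((3 + n)*(4 + n)) (M(a, n) = 11/15 + a/(((4 + n)*(3 + n))) = 11*(1/15) + a/(((3 + n)*(4 + n))) = 11/15 + a*(1/((3 + n)*(4 + n))) = 11/15 + a/((3 + n)*(4 + n)))
M(-7, p(1/5))/765 = ((132 + 11*(-48 - 8*(1/5)² + 40/5)² + 15*(-7) + 77*(-48 - 8*(1/5)² + 40/5))/(15*(12 + (-48 - 8*(1/5)² + 40/5)² + 7*(-48 - 8*(1/5)² + 40/5))))/765 = ((132 + 11*(-48 - 8*(⅕)² + 40*(⅕))² - 105 + 77*(-48 - 8*(⅕)² + 40*(⅕)))/(15*(12 + (-48 - 8*(⅕)² + 40*(⅕))² + 7*(-48 - 8*(⅕)² + 40*(⅕)))))*(1/765) = ((132 + 11*(-48 - 8*1/25 + 8)² - 105 + 77*(-48 - 8*1/25 + 8))/(15*(12 + (-48 - 8*1/25 + 8)² + 7*(-48 - 8*1/25 + 8))))*(1/765) = ((132 + 11*(-48 - 8/25 + 8)² - 105 + 77*(-48 - 8/25 + 8))/(15*(12 + (-48 - 8/25 + 8)² + 7*(-48 - 8/25 + 8))))*(1/765) = ((132 + 11*(-1008/25)² - 105 + 77*(-1008/25))/(15*(12 + (-1008/25)² + 7*(-1008/25))))*(1/765) = ((132 + 11*(1016064/625) - 105 - 77616/25)/(15*(12 + 1016064/625 - 7056/25)))*(1/765) = ((132 + 11176704/625 - 105 - 77616/25)/(15*(847164/625)))*(1/765) = ((1/15)*(625/847164)*(9253179/625))*(1/765) = (1028131/1411940)*(1/765) = 1028131/1080134100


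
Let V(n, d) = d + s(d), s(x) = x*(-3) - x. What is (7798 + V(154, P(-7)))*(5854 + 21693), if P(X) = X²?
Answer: 210762097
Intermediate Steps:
s(x) = -4*x (s(x) = -3*x - x = -4*x)
V(n, d) = -3*d (V(n, d) = d - 4*d = -3*d)
(7798 + V(154, P(-7)))*(5854 + 21693) = (7798 - 3*(-7)²)*(5854 + 21693) = (7798 - 3*49)*27547 = (7798 - 147)*27547 = 7651*27547 = 210762097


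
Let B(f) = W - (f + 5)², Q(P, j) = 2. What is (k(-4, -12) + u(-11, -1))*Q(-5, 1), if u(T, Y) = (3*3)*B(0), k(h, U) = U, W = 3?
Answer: -420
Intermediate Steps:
B(f) = 3 - (5 + f)² (B(f) = 3 - (f + 5)² = 3 - (5 + f)²)
u(T, Y) = -198 (u(T, Y) = (3*3)*(3 - (5 + 0)²) = 9*(3 - 1*5²) = 9*(3 - 1*25) = 9*(3 - 25) = 9*(-22) = -198)
(k(-4, -12) + u(-11, -1))*Q(-5, 1) = (-12 - 198)*2 = -210*2 = -420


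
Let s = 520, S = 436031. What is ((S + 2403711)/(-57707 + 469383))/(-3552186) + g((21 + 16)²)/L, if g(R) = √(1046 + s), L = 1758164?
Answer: -1419871/731174861868 + 3*√174/1758164 ≈ 2.0566e-5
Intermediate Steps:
g(R) = 3*√174 (g(R) = √(1046 + 520) = √1566 = 3*√174)
((S + 2403711)/(-57707 + 469383))/(-3552186) + g((21 + 16)²)/L = ((436031 + 2403711)/(-57707 + 469383))/(-3552186) + (3*√174)/1758164 = (2839742/411676)*(-1/3552186) + (3*√174)*(1/1758164) = (2839742*(1/411676))*(-1/3552186) + 3*√174/1758164 = (1419871/205838)*(-1/3552186) + 3*√174/1758164 = -1419871/731174861868 + 3*√174/1758164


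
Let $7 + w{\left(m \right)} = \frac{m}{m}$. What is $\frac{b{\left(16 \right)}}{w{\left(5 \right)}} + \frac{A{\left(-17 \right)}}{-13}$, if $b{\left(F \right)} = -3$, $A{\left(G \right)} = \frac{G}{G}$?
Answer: $\frac{11}{26} \approx 0.42308$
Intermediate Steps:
$A{\left(G \right)} = 1$
$w{\left(m \right)} = -6$ ($w{\left(m \right)} = -7 + \frac{m}{m} = -7 + 1 = -6$)
$\frac{b{\left(16 \right)}}{w{\left(5 \right)}} + \frac{A{\left(-17 \right)}}{-13} = - \frac{3}{-6} + 1 \frac{1}{-13} = \left(-3\right) \left(- \frac{1}{6}\right) + 1 \left(- \frac{1}{13}\right) = \frac{1}{2} - \frac{1}{13} = \frac{11}{26}$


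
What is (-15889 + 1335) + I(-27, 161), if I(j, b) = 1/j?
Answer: -392959/27 ≈ -14554.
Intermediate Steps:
(-15889 + 1335) + I(-27, 161) = (-15889 + 1335) + 1/(-27) = -14554 - 1/27 = -392959/27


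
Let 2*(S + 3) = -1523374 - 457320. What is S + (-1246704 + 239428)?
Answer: -1997626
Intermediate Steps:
S = -990350 (S = -3 + (-1523374 - 457320)/2 = -3 + (½)*(-1980694) = -3 - 990347 = -990350)
S + (-1246704 + 239428) = -990350 + (-1246704 + 239428) = -990350 - 1007276 = -1997626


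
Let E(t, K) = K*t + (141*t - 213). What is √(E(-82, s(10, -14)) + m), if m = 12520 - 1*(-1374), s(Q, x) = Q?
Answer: √1299 ≈ 36.042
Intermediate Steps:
E(t, K) = -213 + 141*t + K*t (E(t, K) = K*t + (-213 + 141*t) = -213 + 141*t + K*t)
m = 13894 (m = 12520 + 1374 = 13894)
√(E(-82, s(10, -14)) + m) = √((-213 + 141*(-82) + 10*(-82)) + 13894) = √((-213 - 11562 - 820) + 13894) = √(-12595 + 13894) = √1299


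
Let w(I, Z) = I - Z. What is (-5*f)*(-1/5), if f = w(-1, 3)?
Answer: -4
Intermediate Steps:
f = -4 (f = -1 - 1*3 = -1 - 3 = -4)
(-5*f)*(-1/5) = (-5*(-4))*(-1/5) = 20*(-1*⅕) = 20*(-⅕) = -4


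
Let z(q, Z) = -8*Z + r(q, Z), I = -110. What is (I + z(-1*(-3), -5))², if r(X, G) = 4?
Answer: 4356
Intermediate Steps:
z(q, Z) = 4 - 8*Z (z(q, Z) = -8*Z + 4 = 4 - 8*Z)
(I + z(-1*(-3), -5))² = (-110 + (4 - 8*(-5)))² = (-110 + (4 + 40))² = (-110 + 44)² = (-66)² = 4356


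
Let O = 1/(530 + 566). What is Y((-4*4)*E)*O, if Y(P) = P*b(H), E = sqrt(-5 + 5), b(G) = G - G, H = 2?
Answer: 0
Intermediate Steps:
b(G) = 0
E = 0 (E = sqrt(0) = 0)
Y(P) = 0 (Y(P) = P*0 = 0)
O = 1/1096 ≈ 0.00091241
Y((-4*4)*E)*O = 0*(1/1096) = 0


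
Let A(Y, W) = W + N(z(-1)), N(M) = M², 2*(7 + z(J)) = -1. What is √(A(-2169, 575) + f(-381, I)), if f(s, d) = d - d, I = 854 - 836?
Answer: 5*√101/2 ≈ 25.125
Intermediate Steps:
z(J) = -15/2 (z(J) = -7 + (½)*(-1) = -7 - ½ = -15/2)
A(Y, W) = 225/4 + W (A(Y, W) = W + (-15/2)² = W + 225/4 = 225/4 + W)
I = 18
f(s, d) = 0
√(A(-2169, 575) + f(-381, I)) = √((225/4 + 575) + 0) = √(2525/4 + 0) = √(2525/4) = 5*√101/2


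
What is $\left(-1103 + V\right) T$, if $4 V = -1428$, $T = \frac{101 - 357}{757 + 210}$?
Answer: $\frac{373760}{967} \approx 386.52$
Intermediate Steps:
$T = - \frac{256}{967} \approx -0.26474$
$V = -357$ ($V = \frac{1}{4} \left(-1428\right) = -357$)
$\left(-1103 + V\right) T = \left(-1103 - 357\right) \left(- \frac{256}{967}\right) = \left(-1460\right) \left(- \frac{256}{967}\right) = \frac{373760}{967}$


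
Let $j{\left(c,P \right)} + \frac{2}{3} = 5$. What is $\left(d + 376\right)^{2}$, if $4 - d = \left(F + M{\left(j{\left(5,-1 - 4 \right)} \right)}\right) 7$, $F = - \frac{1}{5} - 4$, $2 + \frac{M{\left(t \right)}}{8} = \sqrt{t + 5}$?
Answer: $\frac{22584547}{75} - \frac{194656 \sqrt{21}}{5} \approx 1.2272 \cdot 10^{5}$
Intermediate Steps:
$j{\left(c,P \right)} = \frac{13}{3}$ ($j{\left(c,P \right)} = - \frac{2}{3} + 5 = \frac{13}{3}$)
$M{\left(t \right)} = -16 + 8 \sqrt{5 + t}$ ($M{\left(t \right)} = -16 + 8 \sqrt{t + 5} = -16 + 8 \sqrt{5 + t}$)
$F = - \frac{21}{5}$ ($F = \left(-1\right) \frac{1}{5} - 4 = - \frac{1}{5} - 4 = - \frac{21}{5} \approx -4.2$)
$d = \frac{727}{5} - \frac{112 \sqrt{21}}{3}$ ($d = 4 - \left(- \frac{21}{5} - \left(16 - 8 \sqrt{5 + \frac{13}{3}}\right)\right) 7 = 4 - \left(- \frac{21}{5} - \left(16 - 8 \sqrt{\frac{28}{3}}\right)\right) 7 = 4 - \left(- \frac{21}{5} - \left(16 - 8 \frac{2 \sqrt{21}}{3}\right)\right) 7 = 4 - \left(- \frac{21}{5} - \left(16 - \frac{16 \sqrt{21}}{3}\right)\right) 7 = 4 - \left(- \frac{101}{5} + \frac{16 \sqrt{21}}{3}\right) 7 = 4 - \left(- \frac{707}{5} + \frac{112 \sqrt{21}}{3}\right) = 4 + \left(\frac{707}{5} - \frac{112 \sqrt{21}}{3}\right) = \frac{727}{5} - \frac{112 \sqrt{21}}{3} \approx -25.683$)
$\left(d + 376\right)^{2} = \left(\left(\frac{727}{5} - \frac{112 \sqrt{21}}{3}\right) + 376\right)^{2} = \left(\frac{2607}{5} - \frac{112 \sqrt{21}}{3}\right)^{2}$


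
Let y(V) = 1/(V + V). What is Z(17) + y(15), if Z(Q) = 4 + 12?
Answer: 481/30 ≈ 16.033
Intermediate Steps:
Z(Q) = 16
y(V) = 1/(2*V)
Z(17) + y(15) = 16 + (1/2)/15 = 16 + (1/2)*(1/15) = 16 + 1/30 = 481/30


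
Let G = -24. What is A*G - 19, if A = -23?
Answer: 533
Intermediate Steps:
A*G - 19 = -23*(-24) - 19 = 552 - 19 = 533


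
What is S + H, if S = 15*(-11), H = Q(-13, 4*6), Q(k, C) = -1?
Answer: -166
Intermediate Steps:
H = -1
S = -165
S + H = -165 - 1 = -166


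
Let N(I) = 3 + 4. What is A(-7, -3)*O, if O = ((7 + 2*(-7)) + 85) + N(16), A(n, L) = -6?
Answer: -510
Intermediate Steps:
N(I) = 7
O = 85 (O = ((7 + 2*(-7)) + 85) + 7 = ((7 - 14) + 85) + 7 = (-7 + 85) + 7 = 78 + 7 = 85)
A(-7, -3)*O = -6*85 = -510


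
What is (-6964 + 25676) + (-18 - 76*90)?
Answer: 11854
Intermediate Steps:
(-6964 + 25676) + (-18 - 76*90) = 18712 + (-18 - 6840) = 18712 - 6858 = 11854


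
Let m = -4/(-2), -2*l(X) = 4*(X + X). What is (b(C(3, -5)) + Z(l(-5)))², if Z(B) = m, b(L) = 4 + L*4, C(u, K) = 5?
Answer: 676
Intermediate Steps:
b(L) = 4 + 4*L
l(X) = -4*X (l(X) = -2*(X + X) = -2*2*X = -4*X)
m = 2 (m = -4*(-½) = 2)
Z(B) = 2
(b(C(3, -5)) + Z(l(-5)))² = ((4 + 4*5) + 2)² = ((4 + 20) + 2)² = (24 + 2)² = 26² = 676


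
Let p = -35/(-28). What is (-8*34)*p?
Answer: -340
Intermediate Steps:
p = 5/4 (p = -35*(-1/28) = 5/4 ≈ 1.2500)
(-8*34)*p = -8*34*(5/4) = -272*5/4 = -340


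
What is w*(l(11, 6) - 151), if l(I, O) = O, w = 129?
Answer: -18705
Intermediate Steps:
w*(l(11, 6) - 151) = 129*(6 - 151) = 129*(-145) = -18705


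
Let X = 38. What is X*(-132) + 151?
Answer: -4865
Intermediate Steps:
X*(-132) + 151 = 38*(-132) + 151 = -5016 + 151 = -4865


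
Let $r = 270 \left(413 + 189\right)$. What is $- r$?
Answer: $-162540$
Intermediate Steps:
$r = 162540$ ($r = 270 \cdot 602 = 162540$)
$- r = \left(-1\right) 162540 = -162540$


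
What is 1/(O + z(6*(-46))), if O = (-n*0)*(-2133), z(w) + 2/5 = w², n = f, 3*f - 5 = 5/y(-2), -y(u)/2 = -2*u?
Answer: 5/380878 ≈ 1.3128e-5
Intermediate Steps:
y(u) = 4*u (y(u) = -(-4)*u = 4*u)
f = 35/24 (f = 5/3 + (5/((4*(-2))))/3 = 5/3 + (5/(-8))/3 = 5/3 + (5*(-⅛))/3 = 5/3 + (⅓)*(-5/8) = 5/3 - 5/24 = 35/24 ≈ 1.4583)
n = 35/24 ≈ 1.4583
z(w) = -⅖ + w²
O = 0 (O = (-1*35/24*0)*(-2133) = -35/24*0*(-2133) = 0*(-2133) = 0)
1/(O + z(6*(-46))) = 1/(0 + (-⅖ + (6*(-46))²)) = 1/(0 + (-⅖ + (-276)²)) = 1/(0 + (-⅖ + 76176)) = 1/(0 + 380878/5) = 1/(380878/5) = 5/380878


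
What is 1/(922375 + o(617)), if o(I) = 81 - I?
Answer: 1/921839 ≈ 1.0848e-6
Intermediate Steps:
1/(922375 + o(617)) = 1/(922375 + (81 - 1*617)) = 1/(922375 + (81 - 617)) = 1/(922375 - 536) = 1/921839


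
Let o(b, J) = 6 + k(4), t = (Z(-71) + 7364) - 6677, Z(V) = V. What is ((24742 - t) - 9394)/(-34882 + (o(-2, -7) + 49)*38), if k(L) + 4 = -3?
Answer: -7366/16529 ≈ -0.44564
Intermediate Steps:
k(L) = -7 (k(L) = -4 - 3 = -7)
t = 616 (t = (-71 + 7364) - 6677 = 7293 - 6677 = 616)
o(b, J) = -1 (o(b, J) = 6 - 7 = -1)
((24742 - t) - 9394)/(-34882 + (o(-2, -7) + 49)*38) = ((24742 - 1*616) - 9394)/(-34882 + (-1 + 49)*38) = ((24742 - 616) - 9394)/(-34882 + 48*38) = (24126 - 9394)/(-34882 + 1824) = 14732/(-33058) = 14732*(-1/33058) = -7366/16529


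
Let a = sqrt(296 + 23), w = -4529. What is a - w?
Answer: 4529 + sqrt(319) ≈ 4546.9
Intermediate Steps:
a = sqrt(319) ≈ 17.861
a - w = sqrt(319) - 1*(-4529) = sqrt(319) + 4529 = 4529 + sqrt(319)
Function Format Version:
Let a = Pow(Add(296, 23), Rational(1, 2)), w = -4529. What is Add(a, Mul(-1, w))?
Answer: Add(4529, Pow(319, Rational(1, 2))) ≈ 4546.9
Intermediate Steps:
a = Pow(319, Rational(1, 2)) ≈ 17.861
Add(a, Mul(-1, w)) = Add(Pow(319, Rational(1, 2)), Mul(-1, -4529)) = Add(Pow(319, Rational(1, 2)), 4529) = Add(4529, Pow(319, Rational(1, 2)))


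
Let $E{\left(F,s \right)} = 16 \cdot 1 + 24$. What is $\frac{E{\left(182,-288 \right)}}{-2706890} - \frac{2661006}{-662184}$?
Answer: $\frac{120050400733}{29874320796} \approx 4.0185$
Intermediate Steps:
$E{\left(F,s \right)} = 40$ ($E{\left(F,s \right)} = 16 + 24 = 40$)
$\frac{E{\left(182,-288 \right)}}{-2706890} - \frac{2661006}{-662184} = \frac{40}{-2706890} - \frac{2661006}{-662184} = 40 \left(- \frac{1}{2706890}\right) - - \frac{443501}{110364} = - \frac{4}{270689} + \frac{443501}{110364} = \frac{120050400733}{29874320796}$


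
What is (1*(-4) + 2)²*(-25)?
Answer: -100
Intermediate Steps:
(1*(-4) + 2)²*(-25) = (-4 + 2)²*(-25) = (-2)²*(-25) = 4*(-25) = -100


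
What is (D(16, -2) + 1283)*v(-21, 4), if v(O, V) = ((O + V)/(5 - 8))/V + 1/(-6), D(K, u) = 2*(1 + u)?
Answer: 6405/4 ≈ 1601.3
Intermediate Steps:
D(K, u) = 2 + 2*u
v(O, V) = -⅙ + (-O/3 - V/3)/V (v(O, V) = ((O + V)/(-3))/V + 1*(-⅙) = ((O + V)*(-⅓))/V - ⅙ = (-O/3 - V/3)/V - ⅙ = -⅙ + (-O/3 - V/3)/V)
(D(16, -2) + 1283)*v(-21, 4) = ((2 + 2*(-2)) + 1283)*((-½*4 - ⅓*(-21))/4) = ((2 - 4) + 1283)*((-2 + 7)/4) = (-2 + 1283)*((¼)*5) = 1281*(5/4) = 6405/4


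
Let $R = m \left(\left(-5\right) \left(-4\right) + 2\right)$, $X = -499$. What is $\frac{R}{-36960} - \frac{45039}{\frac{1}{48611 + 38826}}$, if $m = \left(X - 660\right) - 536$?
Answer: $- \frac{441064404703}{112} \approx -3.9381 \cdot 10^{9}$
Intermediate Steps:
$m = -1695$ ($m = \left(-499 - 660\right) - 536 = -1159 - 536 = -1695$)
$R = -37290$ ($R = - 1695 \left(\left(-5\right) \left(-4\right) + 2\right) = - 1695 \left(20 + 2\right) = \left(-1695\right) 22 = -37290$)
$\frac{R}{-36960} - \frac{45039}{\frac{1}{48611 + 38826}} = - \frac{37290}{-36960} - \frac{45039}{\frac{1}{48611 + 38826}} = \left(-37290\right) \left(- \frac{1}{36960}\right) - \frac{45039}{\frac{1}{87437}} = \frac{113}{112} - 45039 \frac{1}{\frac{1}{87437}} = \frac{113}{112} - 3938075043 = - \frac{441064404703}{112}$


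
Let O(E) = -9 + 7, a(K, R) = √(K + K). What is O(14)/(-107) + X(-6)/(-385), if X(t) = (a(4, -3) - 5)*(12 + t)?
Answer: 796/8239 - 12*√2/385 ≈ 0.052534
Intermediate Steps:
a(K, R) = √2*√K (a(K, R) = √(2*K) = √2*√K)
X(t) = (-5 + 2*√2)*(12 + t) (X(t) = (√2*√4 - 5)*(12 + t) = (√2*2 - 5)*(12 + t) = (2*√2 - 5)*(12 + t) = (-5 + 2*√2)*(12 + t))
O(E) = -2
O(14)/(-107) + X(-6)/(-385) = -2/(-107) + (-60 - 5*(-6) + 24*√2 + 2*(-6)*√2)/(-385) = -2*(-1/107) + (-60 + 30 + 24*√2 - 12*√2)*(-1/385) = 2/107 + (-30 + 12*√2)*(-1/385) = 2/107 + (6/77 - 12*√2/385) = 796/8239 - 12*√2/385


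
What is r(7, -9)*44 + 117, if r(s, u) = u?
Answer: -279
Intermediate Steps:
r(7, -9)*44 + 117 = -9*44 + 117 = -396 + 117 = -279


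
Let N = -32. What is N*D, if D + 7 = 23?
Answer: -512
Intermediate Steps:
D = 16 (D = -7 + 23 = 16)
N*D = -32*16 = -512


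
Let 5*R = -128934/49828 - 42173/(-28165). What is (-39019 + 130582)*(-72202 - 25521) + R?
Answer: -31393520782926753383/3508514050 ≈ -8.9478e+9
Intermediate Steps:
R = -765014933/3508514050 (R = (-128934/49828 - 42173/(-28165))/5 = (-128934*1/49828 - 42173*(-1/28165))/5 = (-64467/24914 + 42173/28165)/5 = (1/5)*(-765014933/701702810) = -765014933/3508514050 ≈ -0.21805)
(-39019 + 130582)*(-72202 - 25521) + R = (-39019 + 130582)*(-72202 - 25521) - 765014933/3508514050 = 91563*(-97723) - 765014933/3508514050 = -8947811049 - 765014933/3508514050 = -31393520782926753383/3508514050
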